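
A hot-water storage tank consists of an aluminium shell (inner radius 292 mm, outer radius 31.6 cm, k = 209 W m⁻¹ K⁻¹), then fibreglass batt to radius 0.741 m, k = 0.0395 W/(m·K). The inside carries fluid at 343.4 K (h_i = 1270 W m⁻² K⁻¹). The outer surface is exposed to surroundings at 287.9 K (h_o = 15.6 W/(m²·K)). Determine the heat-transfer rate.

Q = 15.1 W

Series thermal resistances, inner to outer:
  R_conv,in = 1/(4πr²h) = 1/(4π·0.292²·1270) = 7.349×10^-4 K/W
  R_aluminium = (1/0.292 − 1/0.316)/(4πk) = 0.2601/(4π·209) = 9.903×10^-5 K/W
  R_fibreglass batt = (1/0.316 − 1/0.741)/(4πk) = 1.815/(4π·0.0395) = 3.657 K/W
  R_conv,out = 1/(4πr²h) = 1/(4π·0.741²·15.6) = 0.009290 K/W
ΣR = 7.349×10^-4 + 9.903×10^-5 + 3.657 + 0.009290 = 3.667 K/W
Q = ΔT/ΣR = (343.4 K − 287.9 K)/3.667 = 15.1 W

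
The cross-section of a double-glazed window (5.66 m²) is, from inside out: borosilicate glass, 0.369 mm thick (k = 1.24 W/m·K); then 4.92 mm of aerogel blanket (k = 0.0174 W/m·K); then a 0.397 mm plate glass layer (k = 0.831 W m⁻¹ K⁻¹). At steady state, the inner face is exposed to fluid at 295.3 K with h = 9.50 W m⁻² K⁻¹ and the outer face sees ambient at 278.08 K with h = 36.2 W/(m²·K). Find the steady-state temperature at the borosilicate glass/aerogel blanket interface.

T = 290.9 K

Treat each layer as a resistance in series:
  R_conv,in = 1/(hA) = 1/(9.50·5.66) = 0.01860 K/W
  R_borosilicate glass = L/(kA) = 3.69×10^-4/(1.24·5.66) = 5.258×10^-5 K/W
  R_aerogel blanket = L/(kA) = 0.00492/(0.0174·5.66) = 0.04996 K/W
  R_plate glass = L/(kA) = 3.97×10^-4/(0.831·5.66) = 8.441×10^-5 K/W
  R_conv,out = 1/(hA) = 1/(36.2·5.66) = 0.004881 K/W
ΣR = 0.01860 + 5.258×10^-5 + 0.04996 + 8.441×10^-5 + 0.004881 = 0.07358 K/W
Q = ΔT/ΣR = (295.3 K − 278.08 K)/0.07358 = 234.0 W
From the inner boundary to the borosilicate glass/aerogel blanket interface, ΣR_partial = 0.01865 K/W.
T_interface = T_in − Q·ΣR_partial = 295.3 K − (234.0)(0.01865) = 290.9 K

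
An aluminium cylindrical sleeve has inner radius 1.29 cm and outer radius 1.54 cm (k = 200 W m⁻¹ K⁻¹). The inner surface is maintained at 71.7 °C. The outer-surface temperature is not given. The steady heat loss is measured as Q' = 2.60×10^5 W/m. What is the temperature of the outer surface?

Sum the resistances:
  R'_aluminium = ln(0.0154/0.0129)/(2πk) = 0.1771/(2π·200) = 1.410×10^-4 m·K/W
ΣR = 1.410×10^-4 m·K/W
ΔT = Q'·ΣR = 2.60×10^5 × 1.410×10^-4 = 36.66 K
Heat flows outward, so T_out = T_in − ΔT = 71.7 − 36.66 = 35.0 °C

T_out = 35.0 °C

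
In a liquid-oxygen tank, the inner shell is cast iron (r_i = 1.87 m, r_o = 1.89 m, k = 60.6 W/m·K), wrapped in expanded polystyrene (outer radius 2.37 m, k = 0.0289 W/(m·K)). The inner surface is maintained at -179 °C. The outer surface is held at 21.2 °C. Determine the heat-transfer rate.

Series thermal resistances, inner to outer:
  R_cast iron = (1/1.87 − 1/1.89)/(4πk) = 0.005659/(4π·60.6) = 7.431×10^-6 K/W
  R_expanded polystyrene = (1/1.89 − 1/2.37)/(4πk) = 0.1072/(4π·0.0289) = 0.2951 K/W
ΣR = 7.431×10^-6 + 0.2951 = 0.2951 K/W
Q = ΔT/ΣR = (-179 °C − 21.2 °C)/0.2951 = -678 W
(Negative Q ⇒ heat flows inward; heat gain = 678 W.)

Q = 678 W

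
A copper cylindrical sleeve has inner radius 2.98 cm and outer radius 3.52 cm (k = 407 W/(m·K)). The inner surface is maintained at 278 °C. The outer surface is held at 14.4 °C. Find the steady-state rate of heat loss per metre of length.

Q' = 4050 kW/m

Q' = 2πk·ΔT/ln(r₂/r₁) = 2π × 407 × 263.6 / ln(0.0352/0.0298) = 4.05×10^6 W/m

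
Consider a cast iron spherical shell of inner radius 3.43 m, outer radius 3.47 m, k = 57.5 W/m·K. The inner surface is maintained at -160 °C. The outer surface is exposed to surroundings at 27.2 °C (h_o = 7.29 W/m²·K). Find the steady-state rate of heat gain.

Resistance network (inner→outer):
  R_cast iron = (1/3.43 − 1/3.47)/(4πk) = 0.003361/(4π·57.5) = 4.651×10^-6 K/W
  R_conv,out = 1/(4πr²h) = 1/(4π·3.47²·7.29) = 9.066×10^-4 K/W
ΣR = 4.651×10^-6 + 9.066×10^-4 = 9.113×10^-4 K/W
Q = ΔT/ΣR = (-160 °C − 27.2 °C)/9.113×10^-4 = -2.05×10^5 W
(Negative Q ⇒ heat flows inward; heat gain = 2.05×10^5 W.)

Q = 205 kW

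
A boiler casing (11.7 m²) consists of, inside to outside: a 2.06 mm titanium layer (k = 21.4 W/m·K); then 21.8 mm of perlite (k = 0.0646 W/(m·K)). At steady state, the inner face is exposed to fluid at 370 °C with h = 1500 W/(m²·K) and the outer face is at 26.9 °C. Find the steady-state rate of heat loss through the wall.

Treat each layer as a resistance in series:
  R_conv,in = 1/(hA) = 1/(1500·11.7) = 5.698×10^-5 K/W
  R_titanium = L/(kA) = 0.00206/(21.4·11.7) = 8.227×10^-6 K/W
  R_perlite = L/(kA) = 0.0218/(0.0646·11.7) = 0.02884 K/W
ΣR = 5.698×10^-5 + 8.227×10^-6 + 0.02884 = 0.02891 K/W
Q = ΔT/ΣR = (370 °C − 26.9 °C)/0.02891 = 11900 W

Q = 11.9 kW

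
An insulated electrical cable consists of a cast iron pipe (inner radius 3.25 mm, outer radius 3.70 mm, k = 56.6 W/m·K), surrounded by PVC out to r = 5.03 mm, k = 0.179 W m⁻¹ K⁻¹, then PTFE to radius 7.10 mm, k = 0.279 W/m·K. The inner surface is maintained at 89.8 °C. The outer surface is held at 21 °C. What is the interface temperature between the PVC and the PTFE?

Series thermal resistances, inner to outer:
  R'_cast iron = ln(0.00370/0.00325)/(2πk) = 0.1297/(2π·56.6) = 3.646×10^-4 m·K/W
  R'_PVC = ln(0.00503/0.00370)/(2πk) = 0.3071/(2π·0.179) = 0.2730 m·K/W
  R'_PTFE = ln(0.00710/0.00503)/(2πk) = 0.3447/(2π·0.279) = 0.1966 m·K/W
ΣR = 3.646×10^-4 + 0.2730 + 0.1966 = 0.4700 m·K/W
Q' = ΔT/ΣR = (89.8 °C − 21 °C)/0.4700 = 146.4 W/m
From the inner boundary to the PVC/PTFE interface, ΣR_partial = 0.2734 m·K/W.
T_interface = T_in − Q'·ΣR_partial = 89.8 °C − (146.4)(0.2734) = 49.8 °C

T = 49.8 °C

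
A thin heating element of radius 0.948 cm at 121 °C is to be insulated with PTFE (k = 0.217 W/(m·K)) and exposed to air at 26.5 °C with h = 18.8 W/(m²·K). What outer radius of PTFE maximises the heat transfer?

For a cylinder, r_cr = k_ins/h = 0.217/18.8 = 0.0115 m = 1.15 cm

r_cr = 1.15 cm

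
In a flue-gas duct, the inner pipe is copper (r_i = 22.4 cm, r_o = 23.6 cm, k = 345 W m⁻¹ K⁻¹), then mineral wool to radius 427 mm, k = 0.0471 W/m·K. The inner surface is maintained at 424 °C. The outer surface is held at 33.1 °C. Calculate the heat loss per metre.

Q' = 195 W/m

Treat each layer as a resistance in series:
  R'_copper = ln(0.236/0.224)/(2πk) = 0.05219/(2π·345) = 2.407×10^-5 m·K/W
  R'_mineral wool = ln(0.427/0.236)/(2πk) = 0.5930/(2π·0.0471) = 2.004 m·K/W
ΣR = 2.407×10^-5 + 2.004 = 2.004 m·K/W
Q' = ΔT/ΣR = (424 °C − 33.1 °C)/2.004 = 195 W/m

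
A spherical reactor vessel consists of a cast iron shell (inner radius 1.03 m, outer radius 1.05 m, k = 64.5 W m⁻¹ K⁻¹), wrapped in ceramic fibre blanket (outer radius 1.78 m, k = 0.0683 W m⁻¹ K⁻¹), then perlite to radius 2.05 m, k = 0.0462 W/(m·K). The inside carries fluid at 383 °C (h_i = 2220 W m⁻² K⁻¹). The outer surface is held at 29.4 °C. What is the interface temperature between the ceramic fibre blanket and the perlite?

Treat each layer as a resistance in series:
  R_conv,in = 1/(4πr²h) = 1/(4π·1.03²·2220) = 3.379×10^-5 K/W
  R_cast iron = (1/1.03 − 1/1.05)/(4πk) = 0.01849/(4π·64.5) = 2.282×10^-5 K/W
  R_ceramic fibre blanket = (1/1.05 − 1/1.78)/(4πk) = 0.3906/(4π·0.0683) = 0.4551 K/W
  R_perlite = (1/1.78 − 1/2.05)/(4πk) = 0.07399/(4π·0.0462) = 0.1274 K/W
ΣR = 3.379×10^-5 + 2.282×10^-5 + 0.4551 + 0.1274 = 0.5826 K/W
Q = ΔT/ΣR = (383 °C − 29.4 °C)/0.5826 = 606.9 W
From the inner boundary to the ceramic fibre blanket/perlite interface, ΣR_partial = 0.4552 K/W.
T_interface = T_in − Q·ΣR_partial = 383 °C − (606.9)(0.4552) = 107 °C

T = 107 °C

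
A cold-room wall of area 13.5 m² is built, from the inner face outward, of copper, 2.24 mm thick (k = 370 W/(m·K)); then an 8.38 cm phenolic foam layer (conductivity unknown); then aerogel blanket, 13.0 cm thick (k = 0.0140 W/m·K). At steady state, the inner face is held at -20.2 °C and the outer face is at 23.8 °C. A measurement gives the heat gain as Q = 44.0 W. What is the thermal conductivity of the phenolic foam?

ΣR = ΔT/Q = |-20.2 − 23.8|/44.0 = 1.000 K/W
Known resistances:
  R_copper = L/(kA) = 0.00224/(370·13.5) = 4.484×10^-7 K/W
  R_aerogel blanket = L/(kA) = 0.130/(0.0140·13.5) = 0.6878 K/W
R_phenolic foam = ΣR − ΣR_known = 1.000 − 0.6878 = 0.3122 K/W
L/(kA) = 0.3122 ⇒ k = 0.0838/(0.3122·13.5) = 0.0199 W/m·K

k = 0.0199 W/m·K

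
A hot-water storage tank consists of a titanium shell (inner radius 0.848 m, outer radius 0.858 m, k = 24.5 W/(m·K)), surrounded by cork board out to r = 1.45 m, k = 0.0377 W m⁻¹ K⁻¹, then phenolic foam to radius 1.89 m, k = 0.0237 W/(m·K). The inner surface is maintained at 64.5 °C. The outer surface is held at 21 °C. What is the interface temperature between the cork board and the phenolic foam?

Series thermal resistances, inner to outer:
  R_titanium = (1/0.848 − 1/0.858)/(4πk) = 0.01374/(4π·24.5) = 4.464×10^-5 K/W
  R_cork board = (1/0.858 − 1/1.45)/(4πk) = 0.4758/(4π·0.0377) = 1.004 K/W
  R_phenolic foam = (1/1.45 − 1/1.89)/(4πk) = 0.1606/(4π·0.0237) = 0.5391 K/W
ΣR = 4.464×10^-5 + 1.004 + 0.5391 = 1.543 K/W
Q = ΔT/ΣR = (64.5 °C − 21 °C)/1.543 = 28.19 W
From the inner boundary to the cork board/phenolic foam interface, ΣR_partial = 1.004 K/W.
T_interface = T_in − Q·ΣR_partial = 64.5 °C − (28.19)(1.004) = 36.2 °C

T = 36.2 °C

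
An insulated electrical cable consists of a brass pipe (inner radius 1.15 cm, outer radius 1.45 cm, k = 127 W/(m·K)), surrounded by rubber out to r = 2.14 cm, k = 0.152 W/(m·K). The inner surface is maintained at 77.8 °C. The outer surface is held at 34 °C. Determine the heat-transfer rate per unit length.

Series thermal resistances, inner to outer:
  R'_brass = ln(0.0145/0.0115)/(2πk) = 0.2318/(2π·127) = 2.905×10^-4 m·K/W
  R'_rubber = ln(0.0214/0.0145)/(2πk) = 0.3892/(2π·0.152) = 0.4076 m·K/W
ΣR = 2.905×10^-4 + 0.4076 = 0.4079 m·K/W
Q' = ΔT/ΣR = (77.8 °C − 34 °C)/0.4079 = 107 W/m

Q' = 107 W/m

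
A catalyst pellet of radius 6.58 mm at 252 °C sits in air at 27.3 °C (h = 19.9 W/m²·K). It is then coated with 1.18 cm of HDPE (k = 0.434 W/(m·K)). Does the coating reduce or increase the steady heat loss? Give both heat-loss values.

increases: 2.43 → 7.56 W

Critical radius for a sphere: r_cr = 2k/h = 0.0436 m = 4.36 cm.
Outer radius after coating: r₂ = 0.00658 + 0.0118 = 0.01838 m.
Since r₁ < r_cr and r₂ ≤ r_cr, the coating moves toward the maximum at r_cr — heat loss rises.
Bare: R = 1/(4πr₁²h) = 92.36 K/W; Q = 224.7/92.36 = 2.43 W.
Coated: R = R_cond + R_conv = 29.73 K/W; Q = 224.7/29.73 = 7.56 W.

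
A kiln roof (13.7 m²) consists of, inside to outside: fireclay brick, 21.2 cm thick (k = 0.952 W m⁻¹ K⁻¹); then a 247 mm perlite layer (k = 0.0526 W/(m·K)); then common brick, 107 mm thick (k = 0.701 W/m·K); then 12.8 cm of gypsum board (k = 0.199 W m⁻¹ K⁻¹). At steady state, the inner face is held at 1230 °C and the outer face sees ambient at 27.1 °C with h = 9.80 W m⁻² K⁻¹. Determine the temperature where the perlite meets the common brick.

Resistance network (inner→outer):
  R_fireclay brick = L/(kA) = 0.212/(0.952·13.7) = 0.01625 K/W
  R_perlite = L/(kA) = 0.247/(0.0526·13.7) = 0.3428 K/W
  R_common brick = L/(kA) = 0.107/(0.701·13.7) = 0.01114 K/W
  R_gypsum board = L/(kA) = 0.128/(0.199·13.7) = 0.04695 K/W
  R_conv,out = 1/(hA) = 1/(9.80·13.7) = 0.007448 K/W
ΣR = 0.01625 + 0.3428 + 0.01114 + 0.04695 + 0.007448 = 0.4246 K/W
Q = ΔT/ΣR = (1230 °C − 27.1 °C)/0.4246 = 2833 W
From the inner boundary to the perlite/common brick interface, ΣR_partial = 0.3590 K/W.
T_interface = T_in − Q·ΣR_partial = 1230 °C − (2833)(0.3590) = 213 °C

T = 213 °C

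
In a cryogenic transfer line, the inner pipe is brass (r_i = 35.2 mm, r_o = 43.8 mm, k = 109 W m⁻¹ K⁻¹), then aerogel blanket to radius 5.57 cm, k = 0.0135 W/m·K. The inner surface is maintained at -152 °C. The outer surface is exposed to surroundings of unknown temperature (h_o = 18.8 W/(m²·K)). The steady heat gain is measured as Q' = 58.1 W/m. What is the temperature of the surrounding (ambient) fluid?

T_out = 21.5 °C

Series resistances:
  R'_brass = ln(0.0438/0.0352)/(2πk) = 0.2186/(2π·109) = 3.192×10^-4 m·K/W
  R'_aerogel blanket = ln(0.0557/0.0438)/(2πk) = 0.2403/(2π·0.0135) = 2.834 m·K/W
  R'_conv,out = 1/(2πr h) = 1/(2π·0.0557·18.8) = 0.1520 m·K/W
ΣR = 2.986 m·K/W
ΔT = Q'·ΣR = 58.1 × 2.986 = 173.5 K
Heat flows inward, so T_out = T_in + ΔT = -152 + 173.5 = 21.5 °C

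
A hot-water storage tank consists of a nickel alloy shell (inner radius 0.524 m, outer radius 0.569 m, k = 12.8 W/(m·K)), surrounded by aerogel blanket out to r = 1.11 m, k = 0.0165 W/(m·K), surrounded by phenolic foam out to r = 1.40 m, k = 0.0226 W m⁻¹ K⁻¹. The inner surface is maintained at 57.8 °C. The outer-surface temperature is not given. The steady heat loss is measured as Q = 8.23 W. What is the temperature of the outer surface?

T_out = 18.4 °C

Series resistances:
  R_nickel alloy = (1/0.524 − 1/0.569)/(4πk) = 0.1509/(4π·12.8) = 9.383×10^-4 K/W
  R_aerogel blanket = (1/0.569 − 1/1.11)/(4πk) = 0.8566/(4π·0.0165) = 4.131 K/W
  R_phenolic foam = (1/1.11 − 1/1.40)/(4πk) = 0.1866/(4π·0.0226) = 0.6571 K/W
ΣR = 4.789 K/W
ΔT = Q·ΣR = 8.23 × 4.789 = 39.41 K
Heat flows outward, so T_out = T_in − ΔT = 57.8 − 39.41 = 18.4 °C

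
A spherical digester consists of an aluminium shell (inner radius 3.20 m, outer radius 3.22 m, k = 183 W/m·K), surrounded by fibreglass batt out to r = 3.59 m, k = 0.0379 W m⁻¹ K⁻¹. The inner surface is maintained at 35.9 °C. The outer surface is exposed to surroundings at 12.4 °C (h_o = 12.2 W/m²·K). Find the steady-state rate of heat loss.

Resistance network (inner→outer):
  R_aluminium = (1/3.20 − 1/3.22)/(4πk) = 0.001941/(4π·183) = 8.440×10^-7 K/W
  R_fibreglass batt = (1/3.22 − 1/3.59)/(4πk) = 0.03201/(4π·0.0379) = 0.06721 K/W
  R_conv,out = 1/(4πr²h) = 1/(4π·3.59²·12.2) = 5.061×10^-4 K/W
ΣR = 8.440×10^-7 + 0.06721 + 5.061×10^-4 = 0.06772 K/W
Q = ΔT/ΣR = (35.9 °C − 12.4 °C)/0.06772 = 347 W

Q = 347 W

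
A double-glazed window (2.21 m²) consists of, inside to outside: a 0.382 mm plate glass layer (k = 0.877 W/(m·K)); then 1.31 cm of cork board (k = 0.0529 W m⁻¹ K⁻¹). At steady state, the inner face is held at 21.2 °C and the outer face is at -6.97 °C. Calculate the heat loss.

Resistance network (inner→outer):
  R_plate glass = L/(kA) = 3.82×10^-4/(0.877·2.21) = 1.971×10^-4 K/W
  R_cork board = L/(kA) = 0.0131/(0.0529·2.21) = 0.1121 K/W
ΣR = 1.971×10^-4 + 0.1121 = 0.1123 K/W
Q = ΔT/ΣR = (21.2 °C − -6.97 °C)/0.1123 = 251 W

Q = 251 W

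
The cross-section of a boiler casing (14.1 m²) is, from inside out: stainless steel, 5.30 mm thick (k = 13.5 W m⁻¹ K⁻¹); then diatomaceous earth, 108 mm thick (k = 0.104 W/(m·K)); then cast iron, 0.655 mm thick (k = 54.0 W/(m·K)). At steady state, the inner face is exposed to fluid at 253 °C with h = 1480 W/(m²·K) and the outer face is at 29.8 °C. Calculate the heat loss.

Treat each layer as a resistance in series:
  R_conv,in = 1/(hA) = 1/(1480·14.1) = 4.792×10^-5 K/W
  R_stainless steel = L/(kA) = 0.00530/(13.5·14.1) = 2.784×10^-5 K/W
  R_diatomaceous earth = L/(kA) = 0.108/(0.104·14.1) = 0.07365 K/W
  R_cast iron = L/(kA) = 6.55×10^-4/(54.0·14.1) = 8.603×10^-7 K/W
ΣR = 4.792×10^-5 + 2.784×10^-5 + 0.07365 + 8.603×10^-7 = 0.07373 K/W
Q = ΔT/ΣR = (253 °C − 29.8 °C)/0.07373 = 3030 W

Q = 3.03 kW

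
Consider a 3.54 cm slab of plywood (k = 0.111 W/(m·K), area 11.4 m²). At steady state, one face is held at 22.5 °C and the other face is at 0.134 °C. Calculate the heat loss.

Q = kA·ΔT/L = 0.111 × 11.4 × |22.5 °C − 0.134 °C| / 0.0354 = 799 W

Q = 799 W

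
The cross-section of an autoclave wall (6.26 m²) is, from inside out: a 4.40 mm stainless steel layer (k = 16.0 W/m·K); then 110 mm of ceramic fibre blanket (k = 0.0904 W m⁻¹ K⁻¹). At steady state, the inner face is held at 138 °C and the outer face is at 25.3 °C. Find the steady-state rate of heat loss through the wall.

Q = 580 W

Treat each layer as a resistance in series:
  R_stainless steel = L/(kA) = 0.00440/(16.0·6.26) = 4.393×10^-5 K/W
  R_ceramic fibre blanket = L/(kA) = 0.110/(0.0904·6.26) = 0.1944 K/W
ΣR = 4.393×10^-5 + 0.1944 = 0.1944 K/W
Q = ΔT/ΣR = (138 °C − 25.3 °C)/0.1944 = 580 W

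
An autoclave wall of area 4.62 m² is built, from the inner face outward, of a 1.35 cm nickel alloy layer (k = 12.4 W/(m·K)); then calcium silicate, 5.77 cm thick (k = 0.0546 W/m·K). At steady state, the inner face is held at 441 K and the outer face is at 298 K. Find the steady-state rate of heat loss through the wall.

Treat each layer as a resistance in series:
  R_nickel alloy = L/(kA) = 0.0135/(12.4·4.62) = 2.357×10^-4 K/W
  R_calcium silicate = L/(kA) = 0.0577/(0.0546·4.62) = 0.2287 K/W
ΣR = 2.357×10^-4 + 0.2287 = 0.2289 K/W
Q = ΔT/ΣR = (441 K − 298 K)/0.2289 = 625 W

Q = 625 W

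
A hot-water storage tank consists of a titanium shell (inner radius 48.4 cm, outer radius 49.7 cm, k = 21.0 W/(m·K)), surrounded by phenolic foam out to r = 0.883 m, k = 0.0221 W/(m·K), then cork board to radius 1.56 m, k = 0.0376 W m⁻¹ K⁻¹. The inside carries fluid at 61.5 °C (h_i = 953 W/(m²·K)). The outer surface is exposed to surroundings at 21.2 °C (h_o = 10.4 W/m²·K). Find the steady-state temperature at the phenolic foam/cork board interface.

Resistance network (inner→outer):
  R_conv,in = 1/(4πr²h) = 1/(4π·0.484²·953) = 3.565×10^-4 K/W
  R_titanium = (1/0.484 − 1/0.497)/(4πk) = 0.05404/(4π·21.0) = 2.048×10^-4 K/W
  R_phenolic foam = (1/0.497 − 1/0.883)/(4πk) = 0.8796/(4π·0.0221) = 3.167 K/W
  R_cork board = (1/0.883 − 1/1.56)/(4πk) = 0.4915/(4π·0.0376) = 1.040 K/W
  R_conv,out = 1/(4πr²h) = 1/(4π·1.56²·10.4) = 0.003144 K/W
ΣR = 3.565×10^-4 + 2.048×10^-4 + 3.167 + 1.040 + 0.003144 = 4.211 K/W
Q = ΔT/ΣR = (61.5 °C − 21.2 °C)/4.211 = 9.570 W
From the inner boundary to the phenolic foam/cork board interface, ΣR_partial = 3.168 K/W.
T_interface = T_in − Q·ΣR_partial = 61.5 °C − (9.570)(3.168) = 31.2 °C

T = 31.2 °C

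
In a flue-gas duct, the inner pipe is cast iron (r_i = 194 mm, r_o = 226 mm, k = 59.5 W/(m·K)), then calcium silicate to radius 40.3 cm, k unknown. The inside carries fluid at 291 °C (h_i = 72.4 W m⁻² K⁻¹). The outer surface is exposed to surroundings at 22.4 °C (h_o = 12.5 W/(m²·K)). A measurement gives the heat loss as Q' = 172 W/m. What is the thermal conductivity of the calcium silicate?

ΣR = ΔT/Q' = |291 − 22.4|/172 = 1.562 m·K/W
Known resistances:
  R'_conv,in = 1/(2πr h) = 1/(2π·0.194·72.4) = 0.01133 m·K/W
  R'_cast iron = ln(0.226/0.194)/(2πk) = 0.1527/(2π·59.5) = 4.084×10^-4 m·K/W
  R'_conv,out = 1/(2πr h) = 1/(2π·0.403·12.5) = 0.03159 m·K/W
R_calcium silicate = ΣR − ΣR_known = 1.562 − 0.04333 = 1.519 m·K/W
ln(r₂/r₁)/(2πk) = 1.519 ⇒ k = 0.5784/(2π·1.519) = 0.0606 W/m·K

k = 0.0606 W/m·K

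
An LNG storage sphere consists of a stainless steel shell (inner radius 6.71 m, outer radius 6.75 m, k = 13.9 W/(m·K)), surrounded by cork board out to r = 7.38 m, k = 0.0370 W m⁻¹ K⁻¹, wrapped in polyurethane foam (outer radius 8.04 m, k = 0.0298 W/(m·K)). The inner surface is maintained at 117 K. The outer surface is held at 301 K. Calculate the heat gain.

Q = 3.23 kW

Resistance network (inner→outer):
  R_stainless steel = (1/6.71 − 1/6.75)/(4πk) = 8.831×10^-4/(4π·13.9) = 5.056×10^-6 K/W
  R_cork board = (1/6.75 − 1/7.38)/(4πk) = 0.01265/(4π·0.0370) = 0.02720 K/W
  R_polyurethane foam = (1/7.38 − 1/8.04)/(4πk) = 0.01112/(4π·0.0298) = 0.02970 K/W
ΣR = 5.056×10^-6 + 0.02720 + 0.02970 = 0.05691 K/W
Q = ΔT/ΣR = (117 K − 301 K)/0.05691 = -3230 W
(Negative Q ⇒ heat flows inward; heat gain = 3230 W.)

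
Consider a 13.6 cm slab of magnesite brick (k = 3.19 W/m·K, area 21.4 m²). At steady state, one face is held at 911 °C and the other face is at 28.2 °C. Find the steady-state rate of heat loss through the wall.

Q = kA·ΔT/L = 3.19 × 21.4 × |911 °C − 28.2 °C| / 0.136 = 4.43×10^5 W

Q = 4.43×10^5 W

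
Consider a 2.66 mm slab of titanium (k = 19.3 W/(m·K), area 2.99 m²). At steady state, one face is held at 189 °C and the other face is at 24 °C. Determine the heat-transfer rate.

Q = 3.58×10^6 W

Q = kA·ΔT/L = 19.3 × 2.99 × |189 °C − 24 °C| / 0.00266 = 3.58×10^6 W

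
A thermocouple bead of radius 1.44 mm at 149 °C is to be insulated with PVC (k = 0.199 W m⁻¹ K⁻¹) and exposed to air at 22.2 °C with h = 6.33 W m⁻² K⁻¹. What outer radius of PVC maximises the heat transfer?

r_cr = 6.29 cm

For a sphere, r_cr = 2k_ins/h = 2·0.199/6.33 = 0.0629 m = 6.29 cm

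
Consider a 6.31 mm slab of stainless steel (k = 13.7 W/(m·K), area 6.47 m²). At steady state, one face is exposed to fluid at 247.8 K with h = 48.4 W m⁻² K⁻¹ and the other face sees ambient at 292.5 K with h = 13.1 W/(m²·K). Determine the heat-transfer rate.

Q = 2.97 kW

Resistance network (inner→outer):
  R_conv,in = 1/(hA) = 1/(48.4·6.47) = 0.003193 K/W
  R_stainless steel = L/(kA) = 0.00631/(13.7·6.47) = 7.119×10^-5 K/W
  R_conv,out = 1/(hA) = 1/(13.1·6.47) = 0.01180 K/W
ΣR = 0.003193 + 7.119×10^-5 + 0.01180 = 0.01506 K/W
Q = ΔT/ΣR = (247.8 K − 292.5 K)/0.01506 = -2970 W
(Negative Q ⇒ heat flows inward; heat gain = 2970 W.)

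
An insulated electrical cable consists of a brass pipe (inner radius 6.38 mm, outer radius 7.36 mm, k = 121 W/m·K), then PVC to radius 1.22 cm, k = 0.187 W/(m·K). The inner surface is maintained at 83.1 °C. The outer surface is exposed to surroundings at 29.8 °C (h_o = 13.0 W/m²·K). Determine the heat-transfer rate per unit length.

Q' = 37.2 W/m

Resistance network (inner→outer):
  R'_brass = ln(0.00736/0.00638)/(2πk) = 0.1429/(2π·121) = 1.879×10^-4 m·K/W
  R'_PVC = ln(0.0122/0.00736)/(2πk) = 0.5054/(2π·0.187) = 0.4301 m·K/W
  R'_conv,out = 1/(2πr h) = 1/(2π·0.0122·13.0) = 1.003 m·K/W
ΣR = 1.879×10^-4 + 0.4301 + 1.003 = 1.433 m·K/W
Q' = ΔT/ΣR = (83.1 °C − 29.8 °C)/1.433 = 37.2 W/m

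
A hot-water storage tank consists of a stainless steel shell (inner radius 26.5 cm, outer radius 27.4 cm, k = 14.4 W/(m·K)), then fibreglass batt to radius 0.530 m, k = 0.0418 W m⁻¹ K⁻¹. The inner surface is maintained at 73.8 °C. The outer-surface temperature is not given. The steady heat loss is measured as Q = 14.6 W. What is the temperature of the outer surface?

T_out = 24.8 °C

Series resistances:
  R_stainless steel = (1/0.265 − 1/0.274)/(4πk) = 0.1239/(4π·14.4) = 6.850×10^-4 K/W
  R_fibreglass batt = (1/0.274 − 1/0.530)/(4πk) = 1.763/(4π·0.0418) = 3.356 K/W
ΣR = 3.357 K/W
ΔT = Q·ΣR = 14.6 × 3.357 = 49.01 K
Heat flows outward, so T_out = T_in − ΔT = 73.8 − 49.01 = 24.8 °C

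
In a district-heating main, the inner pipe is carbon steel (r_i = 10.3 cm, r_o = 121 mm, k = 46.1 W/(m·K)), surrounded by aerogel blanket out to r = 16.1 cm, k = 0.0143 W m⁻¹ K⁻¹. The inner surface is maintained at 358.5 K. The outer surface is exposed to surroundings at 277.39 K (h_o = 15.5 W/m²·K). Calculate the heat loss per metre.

Q' = 25.0 W/m

Resistance network (inner→outer):
  R'_carbon steel = ln(0.121/0.103)/(2πk) = 0.1611/(2π·46.1) = 5.560×10^-4 m·K/W
  R'_aerogel blanket = ln(0.161/0.121)/(2πk) = 0.2856/(2π·0.0143) = 3.179 m·K/W
  R'_conv,out = 1/(2πr h) = 1/(2π·0.161·15.5) = 0.06378 m·K/W
ΣR = 5.560×10^-4 + 3.179 + 0.06378 = 3.243 m·K/W
Q' = ΔT/ΣR = (358.5 K − 277.39 K)/3.243 = 25.0 W/m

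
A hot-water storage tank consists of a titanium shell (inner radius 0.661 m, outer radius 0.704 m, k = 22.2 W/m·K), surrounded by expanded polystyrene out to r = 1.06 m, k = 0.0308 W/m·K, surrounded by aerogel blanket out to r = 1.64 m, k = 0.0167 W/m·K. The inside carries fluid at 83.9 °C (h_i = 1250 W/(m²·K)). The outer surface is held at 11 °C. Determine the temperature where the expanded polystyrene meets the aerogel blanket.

T = 52.1 °C

Resistance network (inner→outer):
  R_conv,in = 1/(4πr²h) = 1/(4π·0.661²·1250) = 1.457×10^-4 K/W
  R_titanium = (1/0.661 − 1/0.704)/(4πk) = 0.09240/(4π·22.2) = 3.312×10^-4 K/W
  R_expanded polystyrene = (1/0.704 − 1/1.06)/(4πk) = 0.4771/(4π·0.0308) = 1.233 K/W
  R_aerogel blanket = (1/1.06 − 1/1.64)/(4πk) = 0.3336/(4π·0.0167) = 1.590 K/W
ΣR = 1.457×10^-4 + 3.312×10^-4 + 1.233 + 1.590 = 2.823 K/W
Q = ΔT/ΣR = (83.9 °C − 11 °C)/2.823 = 25.82 W
From the inner boundary to the expanded polystyrene/aerogel blanket interface, ΣR_partial = 1.233 K/W.
T_interface = T_in − Q·ΣR_partial = 83.9 °C − (25.82)(1.233) = 52.1 °C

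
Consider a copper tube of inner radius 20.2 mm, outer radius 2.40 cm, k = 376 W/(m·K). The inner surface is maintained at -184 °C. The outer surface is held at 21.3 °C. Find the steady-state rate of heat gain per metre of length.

Q' = 2πk·ΔT/ln(r₂/r₁) = 2π × 376 × 205.3 / ln(0.0240/0.0202) = 2.81×10^6 W/m

Q' = 2810 kW/m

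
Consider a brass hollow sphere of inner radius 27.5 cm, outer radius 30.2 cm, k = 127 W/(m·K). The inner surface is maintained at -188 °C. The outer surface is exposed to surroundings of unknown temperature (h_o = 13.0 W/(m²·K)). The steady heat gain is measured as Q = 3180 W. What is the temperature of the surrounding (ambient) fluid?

T_out = 26.1 °C

Sum the resistances:
  R_brass = (1/0.275 − 1/0.302)/(4πk) = 0.3251/(4π·127) = 2.037×10^-4 K/W
  R_conv,out = 1/(4πr²h) = 1/(4π·0.302²·13.0) = 0.06712 K/W
ΣR = 0.06732 K/W
ΔT = Q·ΣR = 3180 × 0.06732 = 214.1 K
Heat flows inward, so T_out = T_in + ΔT = -188 + 214.1 = 26.1 °C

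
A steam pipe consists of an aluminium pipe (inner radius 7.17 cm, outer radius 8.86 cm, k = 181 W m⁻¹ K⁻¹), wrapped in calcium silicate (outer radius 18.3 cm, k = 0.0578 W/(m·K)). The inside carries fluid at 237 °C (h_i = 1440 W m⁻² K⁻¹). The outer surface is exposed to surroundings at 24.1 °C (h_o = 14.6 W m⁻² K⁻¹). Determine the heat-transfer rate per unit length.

Q' = 103 W/m

Series thermal resistances, inner to outer:
  R'_conv,in = 1/(2πr h) = 1/(2π·0.0717·1440) = 0.001541 m·K/W
  R'_aluminium = ln(0.0886/0.0717)/(2πk) = 0.2116/(2π·181) = 1.861×10^-4 m·K/W
  R'_calcium silicate = ln(0.183/0.0886)/(2πk) = 0.7254/(2π·0.0578) = 1.997 m·K/W
  R'_conv,out = 1/(2πr h) = 1/(2π·0.183·14.6) = 0.05957 m·K/W
ΣR = 0.001541 + 1.861×10^-4 + 1.997 + 0.05957 = 2.058 m·K/W
Q' = ΔT/ΣR = (237 °C − 24.1 °C)/2.058 = 103 W/m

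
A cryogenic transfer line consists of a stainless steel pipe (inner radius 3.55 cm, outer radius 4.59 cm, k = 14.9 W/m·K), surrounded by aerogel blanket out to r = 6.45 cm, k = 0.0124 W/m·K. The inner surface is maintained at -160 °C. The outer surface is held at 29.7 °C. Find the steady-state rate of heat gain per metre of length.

Treat each layer as a resistance in series:
  R'_stainless steel = ln(0.0459/0.0355)/(2πk) = 0.2569/(2π·14.9) = 0.002744 m·K/W
  R'_aerogel blanket = ln(0.0645/0.0459)/(2πk) = 0.3402/(2π·0.0124) = 4.366 m·K/W
ΣR = 0.002744 + 4.366 = 4.369 m·K/W
Q' = ΔT/ΣR = (-160 °C − 29.7 °C)/4.369 = -43.4 W/m
(Negative Q' ⇒ heat flows inward; heat gain = 43.4 W/m.)

Q' = 43.4 W/m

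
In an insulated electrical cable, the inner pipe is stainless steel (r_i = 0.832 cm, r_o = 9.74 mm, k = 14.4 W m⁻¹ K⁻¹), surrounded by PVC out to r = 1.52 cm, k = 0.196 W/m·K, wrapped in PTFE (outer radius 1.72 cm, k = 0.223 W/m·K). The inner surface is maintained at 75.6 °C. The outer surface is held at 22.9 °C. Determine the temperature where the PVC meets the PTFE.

Series thermal resistances, inner to outer:
  R'_stainless steel = ln(0.00974/0.00832)/(2πk) = 0.1576/(2π·14.4) = 0.001742 m·K/W
  R'_PVC = ln(0.0152/0.00974)/(2πk) = 0.4451/(2π·0.196) = 0.3614 m·K/W
  R'_PTFE = ln(0.0172/0.0152)/(2πk) = 0.1236/(2π·0.223) = 0.08822 m·K/W
ΣR = 0.001742 + 0.3614 + 0.08822 = 0.4514 m·K/W
Q' = ΔT/ΣR = (75.6 °C − 22.9 °C)/0.4514 = 116.7 W/m
From the inner boundary to the PVC/PTFE interface, ΣR_partial = 0.3631 m·K/W.
T_interface = T_in − Q'·ΣR_partial = 75.6 °C − (116.7)(0.3631) = 33.2 °C

T = 33.2 °C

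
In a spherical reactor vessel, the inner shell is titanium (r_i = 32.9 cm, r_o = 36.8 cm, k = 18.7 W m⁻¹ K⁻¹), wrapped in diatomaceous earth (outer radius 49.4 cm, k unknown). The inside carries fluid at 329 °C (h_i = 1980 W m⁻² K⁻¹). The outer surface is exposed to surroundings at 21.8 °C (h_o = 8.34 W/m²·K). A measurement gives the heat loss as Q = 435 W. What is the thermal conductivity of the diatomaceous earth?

ΣR = ΔT/Q = |329 − 21.8|/435 = 0.7062 K/W
Known resistances:
  R_conv,in = 1/(4πr²h) = 1/(4π·0.329²·1980) = 3.713×10^-4 K/W
  R_titanium = (1/0.329 − 1/0.368)/(4πk) = 0.3221/(4π·18.7) = 0.001371 K/W
  R_conv,out = 1/(4πr²h) = 1/(4π·0.494²·8.34) = 0.03910 K/W
R_diatomaceous earth = ΣR − ΣR_known = 0.7062 − 0.04084 = 0.6654 K/W
(1/r₁−1/r₂)/(4πk) = 0.6654 ⇒ k = 0.6931/(4π·0.6654) = 0.0829 W/m·K

k = 0.0829 W/m·K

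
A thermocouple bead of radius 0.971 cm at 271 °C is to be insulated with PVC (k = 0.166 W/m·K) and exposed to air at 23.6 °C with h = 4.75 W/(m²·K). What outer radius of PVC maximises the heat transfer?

r_cr = 6.99 cm

For a sphere, r_cr = 2k_ins/h = 2·0.166/4.75 = 0.0699 m = 6.99 cm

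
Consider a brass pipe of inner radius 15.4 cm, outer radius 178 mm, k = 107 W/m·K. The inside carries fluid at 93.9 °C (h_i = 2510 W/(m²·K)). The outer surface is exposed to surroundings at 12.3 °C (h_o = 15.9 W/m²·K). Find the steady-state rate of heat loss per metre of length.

Q' = 1440 W/m

Treat each layer as a resistance in series:
  R'_conv,in = 1/(2πr h) = 1/(2π·0.154·2510) = 4.117×10^-4 m·K/W
  R'_brass = ln(0.178/0.154)/(2πk) = 0.1448/(2π·107) = 2.154×10^-4 m·K/W
  R'_conv,out = 1/(2πr h) = 1/(2π·0.178·15.9) = 0.05623 m·K/W
ΣR = 4.117×10^-4 + 2.154×10^-4 + 0.05623 = 0.05686 m·K/W
Q' = ΔT/ΣR = (93.9 °C − 12.3 °C)/0.05686 = 1440 W/m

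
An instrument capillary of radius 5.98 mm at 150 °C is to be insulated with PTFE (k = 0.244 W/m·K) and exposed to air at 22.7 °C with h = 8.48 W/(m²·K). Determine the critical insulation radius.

For a cylinder, r_cr = k_ins/h = 0.244/8.48 = 0.0288 m = 2.88 cm

r_cr = 2.88 cm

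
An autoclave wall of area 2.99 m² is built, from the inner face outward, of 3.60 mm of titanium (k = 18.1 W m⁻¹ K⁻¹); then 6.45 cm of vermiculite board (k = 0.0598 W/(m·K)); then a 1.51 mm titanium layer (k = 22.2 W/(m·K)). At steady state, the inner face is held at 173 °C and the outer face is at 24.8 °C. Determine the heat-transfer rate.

Q = 411 W

Treat each layer as a resistance in series:
  R_titanium = L/(kA) = 0.00360/(18.1·2.99) = 6.652×10^-5 K/W
  R_vermiculite board = L/(kA) = 0.0645/(0.0598·2.99) = 0.3607 K/W
  R_titanium = L/(kA) = 0.00151/(22.2·2.99) = 2.275×10^-5 K/W
ΣR = 6.652×10^-5 + 0.3607 + 2.275×10^-5 = 0.3608 K/W
Q = ΔT/ΣR = (173 °C − 24.8 °C)/0.3608 = 411 W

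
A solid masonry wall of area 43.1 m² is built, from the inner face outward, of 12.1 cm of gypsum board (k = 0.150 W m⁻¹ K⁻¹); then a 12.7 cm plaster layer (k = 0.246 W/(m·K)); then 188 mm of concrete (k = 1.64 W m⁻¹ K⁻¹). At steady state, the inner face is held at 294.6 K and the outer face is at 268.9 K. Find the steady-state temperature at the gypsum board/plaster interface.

T = 280.18 K

Series thermal resistances, inner to outer:
  R_gypsum board = L/(kA) = 0.121/(0.150·43.1) = 0.01872 K/W
  R_plaster = L/(kA) = 0.127/(0.246·43.1) = 0.01198 K/W
  R_concrete = L/(kA) = 0.188/(1.64·43.1) = 0.002660 K/W
ΣR = 0.01872 + 0.01198 + 0.002660 = 0.03336 K/W
Q = ΔT/ΣR = (294.6 K − 268.9 K)/0.03336 = 770.4 W
From the inner boundary to the gypsum board/plaster interface, ΣR_partial = 0.01872 K/W.
T_interface = T_in − Q·ΣR_partial = 294.6 K − (770.4)(0.01872) = 280.18 K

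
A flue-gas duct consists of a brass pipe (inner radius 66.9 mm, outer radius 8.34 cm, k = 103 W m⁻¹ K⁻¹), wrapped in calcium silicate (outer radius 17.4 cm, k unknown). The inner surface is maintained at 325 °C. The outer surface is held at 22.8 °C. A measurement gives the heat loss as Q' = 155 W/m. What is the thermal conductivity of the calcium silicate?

ΣR = ΔT/Q' = |325 − 22.8|/155 = 1.950 m·K/W
Known resistances:
  R'_brass = ln(0.0834/0.0669)/(2πk) = 0.2204/(2π·103) = 3.406×10^-4 m·K/W
R_calcium silicate = ΣR − ΣR_known = 1.950 − 3.406×10^-4 = 1.950 m·K/W
ln(r₂/r₁)/(2πk) = 1.950 ⇒ k = 0.7354/(2π·1.950) = 0.0600 W/m·K

k = 0.0600 W/m·K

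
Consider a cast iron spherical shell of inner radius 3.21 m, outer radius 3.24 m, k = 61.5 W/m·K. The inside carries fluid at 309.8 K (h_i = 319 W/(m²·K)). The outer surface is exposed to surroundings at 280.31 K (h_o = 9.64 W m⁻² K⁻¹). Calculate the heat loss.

Series thermal resistances, inner to outer:
  R_conv,in = 1/(4πr²h) = 1/(4π·3.21²·319) = 2.421×10^-5 K/W
  R_cast iron = (1/3.21 − 1/3.24)/(4πk) = 0.002885/(4π·61.5) = 3.732×10^-6 K/W
  R_conv,out = 1/(4πr²h) = 1/(4π·3.24²·9.64) = 7.864×10^-4 K/W
ΣR = 2.421×10^-5 + 3.732×10^-6 + 7.864×10^-4 = 8.143×10^-4 K/W
Q = ΔT/ΣR = (309.8 K − 280.31 K)/8.143×10^-4 = 36200 W

Q = 36.2 kW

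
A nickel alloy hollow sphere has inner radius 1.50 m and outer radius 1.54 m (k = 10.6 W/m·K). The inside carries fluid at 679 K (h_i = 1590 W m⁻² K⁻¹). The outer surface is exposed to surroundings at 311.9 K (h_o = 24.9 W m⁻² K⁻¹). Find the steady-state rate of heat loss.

Treat each layer as a resistance in series:
  R_conv,in = 1/(4πr²h) = 1/(4π·1.50²·1590) = 2.224×10^-5 K/W
  R_nickel alloy = (1/1.50 − 1/1.54)/(4πk) = 0.01732/(4π·10.6) = 1.300×10^-4 K/W
  R_conv,out = 1/(4πr²h) = 1/(4π·1.54²·24.9) = 0.001348 K/W
ΣR = 2.224×10^-5 + 1.300×10^-4 + 0.001348 = 0.001500 K/W
Q = ΔT/ΣR = (679 K − 311.9 K)/0.001500 = 2.45×10^5 W

Q = 2.45×10^5 W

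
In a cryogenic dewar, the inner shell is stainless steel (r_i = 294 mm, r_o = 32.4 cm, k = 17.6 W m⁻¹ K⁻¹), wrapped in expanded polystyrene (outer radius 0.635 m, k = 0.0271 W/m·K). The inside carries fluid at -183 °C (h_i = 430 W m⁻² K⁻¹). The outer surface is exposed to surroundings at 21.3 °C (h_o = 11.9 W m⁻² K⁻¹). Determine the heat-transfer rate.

Q = 45.8 W

Treat each layer as a resistance in series:
  R_conv,in = 1/(4πr²h) = 1/(4π·0.294²·430) = 0.002141 K/W
  R_stainless steel = (1/0.294 − 1/0.324)/(4πk) = 0.3149/(4π·17.6) = 0.001424 K/W
  R_expanded polystyrene = (1/0.324 − 1/0.635)/(4πk) = 1.512/(4π·0.0271) = 4.439 K/W
  R_conv,out = 1/(4πr²h) = 1/(4π·0.635²·11.9) = 0.01658 K/W
ΣR = 0.002141 + 0.001424 + 4.439 + 0.01658 = 4.459 K/W
Q = ΔT/ΣR = (-183 °C − 21.3 °C)/4.459 = -45.8 W
(Negative Q ⇒ heat flows inward; heat gain = 45.8 W.)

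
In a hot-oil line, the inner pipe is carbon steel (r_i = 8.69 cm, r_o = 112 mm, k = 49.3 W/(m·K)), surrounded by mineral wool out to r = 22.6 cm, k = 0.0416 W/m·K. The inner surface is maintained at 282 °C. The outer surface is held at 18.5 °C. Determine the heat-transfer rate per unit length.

Q' = 98.1 W/m

Treat each layer as a resistance in series:
  R'_carbon steel = ln(0.112/0.0869)/(2πk) = 0.2537/(2π·49.3) = 8.192×10^-4 m·K/W
  R'_mineral wool = ln(0.226/0.112)/(2πk) = 0.7020/(2π·0.0416) = 2.686 m·K/W
ΣR = 8.192×10^-4 + 2.686 = 2.687 m·K/W
Q' = ΔT/ΣR = (282 °C − 18.5 °C)/2.687 = 98.1 W/m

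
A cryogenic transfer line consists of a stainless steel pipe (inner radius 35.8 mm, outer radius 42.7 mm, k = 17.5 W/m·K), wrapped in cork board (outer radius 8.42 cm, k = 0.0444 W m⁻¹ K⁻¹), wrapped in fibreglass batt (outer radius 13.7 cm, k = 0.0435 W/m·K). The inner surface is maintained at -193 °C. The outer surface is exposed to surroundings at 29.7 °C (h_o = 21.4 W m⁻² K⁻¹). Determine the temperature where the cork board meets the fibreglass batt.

Treat each layer as a resistance in series:
  R'_stainless steel = ln(0.0427/0.0358)/(2πk) = 0.1763/(2π·17.5) = 0.001603 m·K/W
  R'_cork board = ln(0.0842/0.0427)/(2πk) = 0.6790/(2π·0.0444) = 2.434 m·K/W
  R'_fibreglass batt = ln(0.137/0.0842)/(2πk) = 0.4868/(2π·0.0435) = 1.781 m·K/W
  R'_conv,out = 1/(2πr h) = 1/(2π·0.137·21.4) = 0.05429 m·K/W
ΣR = 0.001603 + 2.434 + 1.781 + 0.05429 = 4.271 m·K/W
Q' = ΔT/ΣR = (-193 °C − 29.7 °C)/4.271 = -52.14 W/m
From the inner boundary to the cork board/fibreglass batt interface, ΣR_partial = 2.436 m·K/W.
T_interface = T_in − Q'·ΣR_partial = -193 °C − (-52.14)(2.436) = -66.0 °C

T = -66.0 °C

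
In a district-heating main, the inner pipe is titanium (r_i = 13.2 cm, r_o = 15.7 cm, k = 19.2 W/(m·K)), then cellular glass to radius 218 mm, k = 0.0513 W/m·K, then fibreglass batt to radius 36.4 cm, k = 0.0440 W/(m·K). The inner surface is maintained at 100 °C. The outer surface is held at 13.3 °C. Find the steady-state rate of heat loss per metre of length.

Resistance network (inner→outer):
  R'_titanium = ln(0.157/0.132)/(2πk) = 0.1734/(2π·19.2) = 0.001438 m·K/W
  R'_cellular glass = ln(0.218/0.157)/(2πk) = 0.3282/(2π·0.0513) = 1.018 m·K/W
  R'_fibreglass batt = ln(0.364/0.218)/(2πk) = 0.5127/(2π·0.0440) = 1.854 m·K/W
ΣR = 0.001438 + 1.018 + 1.854 = 2.873 m·K/W
Q' = ΔT/ΣR = (100 °C − 13.3 °C)/2.873 = 30.2 W/m

Q' = 30.2 W/m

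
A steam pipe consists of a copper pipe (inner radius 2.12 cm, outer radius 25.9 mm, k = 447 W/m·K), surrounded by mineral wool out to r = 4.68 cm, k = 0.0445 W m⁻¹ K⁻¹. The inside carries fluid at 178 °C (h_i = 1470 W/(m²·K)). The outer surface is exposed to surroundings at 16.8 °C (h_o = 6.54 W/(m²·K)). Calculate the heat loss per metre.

Q' = 61.0 W/m

Treat each layer as a resistance in series:
  R'_conv,in = 1/(2πr h) = 1/(2π·0.0212·1470) = 0.005107 m·K/W
  R'_copper = ln(0.0259/0.0212)/(2πk) = 0.2002/(2π·447) = 7.130×10^-5 m·K/W
  R'_mineral wool = ln(0.0468/0.0259)/(2πk) = 0.5916/(2π·0.0445) = 2.116 m·K/W
  R'_conv,out = 1/(2πr h) = 1/(2π·0.0468·6.54) = 0.5200 m·K/W
ΣR = 0.005107 + 7.130×10^-5 + 2.116 + 0.5200 = 2.641 m·K/W
Q' = ΔT/ΣR = (178 °C − 16.8 °C)/2.641 = 61.0 W/m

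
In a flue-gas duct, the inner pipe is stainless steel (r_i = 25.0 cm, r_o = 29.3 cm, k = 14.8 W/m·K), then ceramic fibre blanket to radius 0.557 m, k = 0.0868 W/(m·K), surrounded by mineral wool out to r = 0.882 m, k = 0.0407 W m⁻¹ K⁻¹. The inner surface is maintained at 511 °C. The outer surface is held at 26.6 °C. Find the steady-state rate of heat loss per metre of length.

Series thermal resistances, inner to outer:
  R'_stainless steel = ln(0.293/0.250)/(2πk) = 0.1587/(2π·14.8) = 0.001707 m·K/W
  R'_ceramic fibre blanket = ln(0.557/0.293)/(2πk) = 0.6424/(2π·0.0868) = 1.178 m·K/W
  R'_mineral wool = ln(0.882/0.557)/(2πk) = 0.4596/(2π·0.0407) = 1.797 m·K/W
ΣR = 0.001707 + 1.178 + 1.797 = 2.977 m·K/W
Q' = ΔT/ΣR = (511 °C − 26.6 °C)/2.977 = 163 W/m

Q' = 163 W/m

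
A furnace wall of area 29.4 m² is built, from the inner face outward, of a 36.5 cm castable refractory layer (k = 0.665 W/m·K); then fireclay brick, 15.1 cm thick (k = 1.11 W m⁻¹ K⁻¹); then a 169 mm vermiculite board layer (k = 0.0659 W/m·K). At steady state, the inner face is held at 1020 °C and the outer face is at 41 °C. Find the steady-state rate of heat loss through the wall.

Q = 8860 W

Resistance network (inner→outer):
  R_castable refractory = L/(kA) = 0.365/(0.665·29.4) = 0.01867 K/W
  R_fireclay brick = L/(kA) = 0.151/(1.11·29.4) = 0.004627 K/W
  R_vermiculite board = L/(kA) = 0.169/(0.0659·29.4) = 0.08723 K/W
ΣR = 0.01867 + 0.004627 + 0.08723 = 0.1105 K/W
Q = ΔT/ΣR = (1020 °C − 41 °C)/0.1105 = 8860 W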